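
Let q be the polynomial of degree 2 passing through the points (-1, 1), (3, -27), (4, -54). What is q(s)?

Write q(s) = as^2 + bs + c. Substituting each data point gives a linear system:
  a - b + c = 1
  9a + 3b + c = -27
  16a + 4b + c = -54
Solving the system yields a = -4, b = 1, c = 6.
So q(s) = -4s² + s + 6.
Check: q(4) = -54. ✓

q(s) = -4s^2 + s + 6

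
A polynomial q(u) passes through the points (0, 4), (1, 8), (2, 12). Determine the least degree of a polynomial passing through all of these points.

Forward differences of the values at u = 0, 1, 2:
  q  : 4  8  12
  Δ  : 4  4
  Δ^2: 0
The first differences are constant (4) and nonzero, while all higher differences vanish, so the minimal degree is 1.

1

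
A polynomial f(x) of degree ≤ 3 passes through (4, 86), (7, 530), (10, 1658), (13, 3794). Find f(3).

Forward differences of the values at x = 4, 7, 10, 13:
  f  : 86  530  1658  3794
  Δ  : 444  1128  2136
  Δ^2: 684  1008
  Δ^3: 324
The third differences are constant, confirming degree 3.
Interpolating (Newton forward form) and evaluating at x = 3 gives f(3) = 34.

34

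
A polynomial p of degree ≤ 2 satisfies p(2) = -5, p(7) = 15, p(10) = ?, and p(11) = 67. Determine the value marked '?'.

51

The 3 known points determine the degree-2 polynomial uniquely.
Write p(x) = ax^2 + bx + c. Substituting each data point gives a linear system:
  4a + 2b + c = -5
  49a + 7b + c = 15
  121a + 11b + c = 67
Solving the system yields a = 1, b = -5, c = 1.
So p(x) = x² - 5x + 1.
Then p(10) = 51.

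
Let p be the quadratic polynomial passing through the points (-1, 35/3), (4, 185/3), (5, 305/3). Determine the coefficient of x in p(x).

-5

Write p(x) = ax^2 + bx + c. Substituting each data point gives a linear system:
  a - b + c = 35/3
  16a + 4b + c = 185/3
  25a + 5b + c = 305/3
Solving the system yields a = 5, b = -5, c = 5/3.
So p(x) = 5x^2 - 5x + 5/3.
The coefficient of x is -5.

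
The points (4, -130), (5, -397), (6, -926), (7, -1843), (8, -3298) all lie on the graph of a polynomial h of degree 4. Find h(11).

Write h(n) = an^4 + bn^3 + cn^2 + dn + e. Substituting each data point gives a linear system:
  256a + 64b + 16c + 4d + e = -130
  625a + 125b + 25c + 5d + e = -397
  1296a + 216b + 36c + 6d + e = -926
  2401a + 343b + 49c + 7d + e = -1843
  4096a + 512b + 64c + 8d + e = -3298
Solving the system yields a = -1, b = 1, c = 5, d = -4, e = -2.
So h(n) = -n^4 + n^3 + 5n^2 - 4n - 2.
Then h(11) = -12751.

-12751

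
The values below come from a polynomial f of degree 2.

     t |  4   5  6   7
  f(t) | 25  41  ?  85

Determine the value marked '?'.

61

The 3 known points determine the degree-2 polynomial uniquely.
Write f(t) = at^2 + bt + c. Substituting each data point gives a linear system:
  16a + 4b + c = 25
  25a + 5b + c = 41
  49a + 7b + c = 85
Solving the system yields a = 2, b = -2, c = 1.
So f(t) = 2t² - 2t + 1.
Then f(6) = 61.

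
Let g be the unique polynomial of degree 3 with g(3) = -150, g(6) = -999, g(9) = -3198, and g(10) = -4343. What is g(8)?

Using the Lagrange interpolation formula with nodes 3, 6, 9, 10:
  L_0(s) = (s - 6)(s - 9)(s - 10) / -126
  L_1(s) = (s - 3)(s - 9)(s - 10) / 36
  L_2(s) = (s - 3)(s - 6)(s - 10) / -18
  L_3(s) = (s - 3)(s - 6)(s - 9) / 28
Then g(s) = -150·L_0(s) - 999·L_1(s) - 3198·L_2(s) - 4343·L_3(s).
Expanding and collecting terms gives g(s) = -4s³ - 3s² - 4s - 3.
Evaluating at s = 8: g(8) = -2275.

-2275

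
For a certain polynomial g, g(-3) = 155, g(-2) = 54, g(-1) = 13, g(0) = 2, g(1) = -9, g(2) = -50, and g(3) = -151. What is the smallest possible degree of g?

3

Forward differences of the values at n = -3, -2, -1, 0, 1, 2, 3:
  g  : 155  54  13  2  -9  -50  -151
  Δ  : -101  -41  -11  -11  -41  -101
  Δ^2: 60  30  0  -30  -60
  Δ^3: -30  -30  -30  -30
  Δ^4: 0  0  0
  Δ^5: 0  0
  Δ^6: 0
The third differences are constant (-30) and nonzero, while all higher differences vanish, so the minimal degree is 3.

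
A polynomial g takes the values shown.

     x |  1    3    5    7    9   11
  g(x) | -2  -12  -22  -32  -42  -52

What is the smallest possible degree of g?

1

Forward differences of the values at x = 1, 3, 5, 7, 9, 11:
  g  : -2  -12  -22  -32  -42  -52
  Δ  : -10  -10  -10  -10  -10
  Δ^2: 0  0  0  0
  Δ^3: 0  0  0
  Δ^4: 0  0
  Δ^5: 0
The first differences are constant (-10) and nonzero, while all higher differences vanish, so the minimal degree is 1.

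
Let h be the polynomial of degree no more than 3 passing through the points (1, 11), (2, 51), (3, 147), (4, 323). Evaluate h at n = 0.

Forward differences of the values at n = 1, 2, 3, 4:
  h  : 11  51  147  323
  Δ  : 40  96  176
  Δ^2: 56  80
  Δ^3: 24
The third differences are constant, confirming degree 3.
Interpolating (Newton forward form) and evaluating at n = 0 gives h(0) = 3.

3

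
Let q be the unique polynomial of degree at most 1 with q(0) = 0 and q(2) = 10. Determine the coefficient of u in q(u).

5

Write q(u) = au + b. Substituting each data point gives a linear system:
  b = 0
  2a + b = 10
Solving the system yields a = 5, b = 0.
So q(u) = 5u.
The leading coefficient is 5.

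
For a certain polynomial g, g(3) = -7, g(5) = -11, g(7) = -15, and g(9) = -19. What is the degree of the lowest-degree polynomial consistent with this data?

Forward differences of the values at x = 3, 5, 7, 9:
  g  : -7  -11  -15  -19
  Δ  : -4  -4  -4
  Δ^2: 0  0
  Δ^3: 0
The first differences are constant (-4) and nonzero, while all higher differences vanish, so the minimal degree is 1.

1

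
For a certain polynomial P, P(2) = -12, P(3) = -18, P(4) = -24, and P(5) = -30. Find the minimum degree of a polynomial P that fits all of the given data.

1

Forward differences of the values at u = 2, 3, 4, 5:
  P  : -12  -18  -24  -30
  Δ  : -6  -6  -6
  Δ^2: 0  0
  Δ^3: 0
The first differences are constant (-6) and nonzero, while all higher differences vanish, so the minimal degree is 1.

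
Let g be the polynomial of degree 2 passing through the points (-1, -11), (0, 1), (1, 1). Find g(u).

g(u) = -6u^2 + 6u + 1

Write g(u) = au^2 + bu + c. Substituting each data point gives a linear system:
  a - b + c = -11
  c = 1
  a + b + c = 1
Solving the system yields a = -6, b = 6, c = 1.
So g(u) = -6u^2 + 6u + 1.
Check: g(1) = 1. ✓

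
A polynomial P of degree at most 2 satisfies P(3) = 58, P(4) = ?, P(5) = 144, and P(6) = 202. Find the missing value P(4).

96

On equispaced nodes a degree-2 polynomial has vanishing third forward difference, so
  - P(3) + 3·P(4) - 3·P(5) + P(6) = 0.
Substituting the known values and solving for P(4):
  3·P(4) = 288
  P(4) = 96.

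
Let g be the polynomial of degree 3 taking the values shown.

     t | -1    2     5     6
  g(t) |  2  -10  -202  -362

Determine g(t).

g(t) = -2t^3 + 2t^2 - 2

Write g(t) = at^3 + bt^2 + ct + d. Substituting each data point gives a linear system:
  -a + b - c + d = 2
  8a + 4b + 2c + d = -10
  125a + 25b + 5c + d = -202
  216a + 36b + 6c + d = -362
Solving the system yields a = -2, b = 2, c = 0, d = -2.
So g(t) = -2t³ + 2t² - 2.
Check: g(5) = -202. ✓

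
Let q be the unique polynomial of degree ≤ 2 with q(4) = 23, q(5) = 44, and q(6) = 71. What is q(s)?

q(s) = 3s^2 - 6s - 1

Using the Lagrange interpolation formula with nodes 4, 5, 6:
  L_0(s) = (s - 5)(s - 6) / 2
  L_1(s) = (s - 4)(s - 6) / -1
  L_2(s) = (s - 4)(s - 5) / 2
Then q(s) = 23·L_0(s) + 44·L_1(s) + 71·L_2(s).
Expanding and collecting terms gives q(s) = 3s^2 - 6s - 1.
Check: q(6) = 71. ✓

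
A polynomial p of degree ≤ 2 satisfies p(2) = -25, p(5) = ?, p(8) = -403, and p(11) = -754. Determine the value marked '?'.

-160

On equispaced nodes a degree-2 polynomial has vanishing third forward difference, so
  - p(2) + 3·p(5) - 3·p(8) + p(11) = 0.
Substituting the known values and solving for p(5):
  3·p(5) = -480
  p(5) = -160.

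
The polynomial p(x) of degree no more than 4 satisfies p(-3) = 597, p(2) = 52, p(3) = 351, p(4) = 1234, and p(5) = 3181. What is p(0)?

6

Write p(x) = ax^4 + bx^3 + cx^2 + dx + e. Substituting each data point gives a linear system:
  81a - 27b + 9c - 3d + e = 597
  16a + 8b + 4c + 2d + e = 52
  81a + 27b + 9c + 3d + e = 351
  256a + 64b + 16c + 4d + e = 1234
  625a + 125b + 25c + 5d + e = 3181
Solving the system yields a = 6, b = -4, c = -2, d = -5, e = 6.
So p(x) = 6x^4 - 4x^3 - 2x^2 - 5x + 6.
Then p(0) = 6.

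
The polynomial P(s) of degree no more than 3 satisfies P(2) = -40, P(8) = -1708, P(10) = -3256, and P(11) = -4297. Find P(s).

P(s) = -3s^3 - 2s^2 - 6s + 4

Write P(s) = as^3 + bs^2 + cs + d. Substituting each data point gives a linear system:
  8a + 4b + 2c + d = -40
  512a + 64b + 8c + d = -1708
  1000a + 100b + 10c + d = -3256
  1331a + 121b + 11c + d = -4297
Solving the system yields a = -3, b = -2, c = -6, d = 4.
So P(s) = -3s^3 - 2s^2 - 6s + 4.
Check: P(8) = -1708. ✓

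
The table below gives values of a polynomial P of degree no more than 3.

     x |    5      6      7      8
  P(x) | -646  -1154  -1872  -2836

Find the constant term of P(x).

4

Write P(x) = ax^3 + bx^2 + cx + d. Substituting each data point gives a linear system:
  125a + 25b + 5c + d = -646
  216a + 36b + 6c + d = -1154
  343a + 49b + 7c + d = -1872
  512a + 64b + 8c + d = -2836
Solving the system yields a = -6, b = 3, c = 5, d = 4.
So P(x) = -6x³ + 3x² + 5x + 4.
The constant term is 4.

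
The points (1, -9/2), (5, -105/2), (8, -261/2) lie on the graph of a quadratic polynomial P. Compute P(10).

-405/2

Using the Lagrange interpolation formula with nodes 1, 5, 8:
  L_0(s) = (s - 5)(s - 8) / 28
  L_1(s) = (s - 1)(s - 8) / -12
  L_2(s) = (s - 1)(s - 5) / 21
Then P(s) = -9/2·L_0(s) - 105/2·L_1(s) - 261/2·L_2(s).
Expanding and collecting terms gives P(s) = -2s^2 - 5/2.
Evaluating at s = 10: P(10) = -405/2.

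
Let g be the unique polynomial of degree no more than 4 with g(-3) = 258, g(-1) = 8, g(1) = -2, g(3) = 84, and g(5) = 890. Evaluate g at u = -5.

Forward differences of the values at u = -3, -1, 1, 3, 5:
  g  : 258  8  -2  84  890
  Δ  : -250  -10  86  806
  Δ^2: 240  96  720
  Δ^3: -144  624
  Δ^4: 768
The fourth differences are constant, confirming degree 4.
Interpolating (Newton forward form) and evaluating at u = -5 gives g(-5) = 1660.

1660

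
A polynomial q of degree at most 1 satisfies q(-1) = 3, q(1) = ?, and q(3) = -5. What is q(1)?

-1

On equispaced nodes a degree-1 polynomial has vanishing second forward difference, so
  q(-1) - 2·q(1) + q(3) = 0.
Substituting the known values and solving for q(1):
  -2·q(1) = 2
  q(1) = -1.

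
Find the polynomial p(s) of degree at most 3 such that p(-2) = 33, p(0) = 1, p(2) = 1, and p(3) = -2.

p(s) = -s^3 + 4s^2 - 4s + 1

Write p(s) = as^3 + bs^2 + cs + d. Substituting each data point gives a linear system:
  -8a + 4b - 2c + d = 33
  d = 1
  8a + 4b + 2c + d = 1
  27a + 9b + 3c + d = -2
Solving the system yields a = -1, b = 4, c = -4, d = 1.
So p(s) = -s^3 + 4s^2 - 4s + 1.
Check: p(-2) = 33. ✓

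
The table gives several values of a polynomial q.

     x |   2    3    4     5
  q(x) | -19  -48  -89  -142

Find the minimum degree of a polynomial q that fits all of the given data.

2

Forward differences of the values at x = 2, 3, 4, 5:
  q  : -19  -48  -89  -142
  Δ  : -29  -41  -53
  Δ^2: -12  -12
  Δ^3: 0
The second differences are constant (-12) and nonzero, while all higher differences vanish, so the minimal degree is 2.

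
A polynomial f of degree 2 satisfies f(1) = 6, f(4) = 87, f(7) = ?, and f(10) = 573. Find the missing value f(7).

On equispaced nodes a degree-2 polynomial has vanishing third forward difference, so
  - f(1) + 3·f(4) - 3·f(7) + f(10) = 0.
Substituting the known values and solving for f(7):
  -3·f(7) = -828
  f(7) = 276.

276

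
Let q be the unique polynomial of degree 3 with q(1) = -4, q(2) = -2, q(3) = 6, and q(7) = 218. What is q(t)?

q(t) = t^3 - 3t^2 + 4t - 6

Write q(t) = at^3 + bt^2 + ct + d. Substituting each data point gives a linear system:
  a + b + c + d = -4
  8a + 4b + 2c + d = -2
  27a + 9b + 3c + d = 6
  343a + 49b + 7c + d = 218
Solving the system yields a = 1, b = -3, c = 4, d = -6.
So q(t) = t^3 - 3t^2 + 4t - 6.
Check: q(1) = -4. ✓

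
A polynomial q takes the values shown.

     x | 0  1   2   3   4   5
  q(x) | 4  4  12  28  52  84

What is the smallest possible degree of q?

Forward differences of the values at x = 0, 1, 2, 3, 4, 5:
  q  : 4  4  12  28  52  84
  Δ  : 0  8  16  24  32
  Δ^2: 8  8  8  8
  Δ^3: 0  0  0
  Δ^4: 0  0
  Δ^5: 0
The second differences are constant (8) and nonzero, while all higher differences vanish, so the minimal degree is 2.

2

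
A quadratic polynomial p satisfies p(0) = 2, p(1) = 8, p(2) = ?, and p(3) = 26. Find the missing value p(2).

The 3 known points determine the degree-2 polynomial uniquely.
Write p(u) = au^2 + bu + c. Substituting each data point gives a linear system:
  c = 2
  a + b + c = 8
  9a + 3b + c = 26
Solving the system yields a = 1, b = 5, c = 2.
So p(u) = u^2 + 5u + 2.
Then p(2) = 16.

16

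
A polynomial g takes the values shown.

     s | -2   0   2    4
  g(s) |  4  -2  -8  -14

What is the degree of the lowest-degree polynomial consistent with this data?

Forward differences of the values at s = -2, 0, 2, 4:
  g  : 4  -2  -8  -14
  Δ  : -6  -6  -6
  Δ^2: 0  0
  Δ^3: 0
The first differences are constant (-6) and nonzero, while all higher differences vanish, so the minimal degree is 1.

1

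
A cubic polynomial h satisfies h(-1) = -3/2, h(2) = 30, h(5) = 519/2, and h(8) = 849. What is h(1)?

11/2

Write h(n) = an^3 + bn^2 + cn + d. Substituting each data point gives a linear system:
  -a + b - c + d = -3/2
  8a + 4b + 2c + d = 30
  125a + 25b + 5c + d = 519/2
  512a + 64b + 8c + d = 849
Solving the system yields a = 1, b = 5, c = 5/2, d = -3.
So h(n) = n^3 + 5n^2 + (5/2)n - 3.
Then h(1) = 11/2.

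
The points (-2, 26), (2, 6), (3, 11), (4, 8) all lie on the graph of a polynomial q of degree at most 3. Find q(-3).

71

Write q(x) = ax^3 + bx^2 + cx + d. Substituting each data point gives a linear system:
  -8a + 4b - 2c + d = 26
  8a + 4b + 2c + d = 6
  27a + 9b + 3c + d = 11
  64a + 16b + 4c + d = 8
Solving the system yields a = -1, b = 5, c = -1, d = -4.
So q(x) = -x^3 + 5x^2 - x - 4.
Then q(-3) = 71.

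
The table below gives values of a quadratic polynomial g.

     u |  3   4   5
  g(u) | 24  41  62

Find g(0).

Using the Lagrange interpolation formula with nodes 3, 4, 5:
  L_0(u) = (u - 4)(u - 5) / 2
  L_1(u) = (u - 3)(u - 5) / -1
  L_2(u) = (u - 3)(u - 4) / 2
Then g(u) = 24·L_0(u) + 41·L_1(u) + 62·L_2(u).
Expanding and collecting terms gives g(u) = 2u^2 + 3u - 3.
Evaluating at u = 0: g(0) = -3.

-3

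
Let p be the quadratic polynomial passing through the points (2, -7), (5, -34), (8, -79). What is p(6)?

Forward differences of the values at t = 2, 5, 8:
  p  : -7  -34  -79
  Δ  : -27  -45
  Δ^2: -18
The second differences are constant, confirming degree 2.
Interpolating (Newton forward form) and evaluating at t = 6 gives p(6) = -47.

-47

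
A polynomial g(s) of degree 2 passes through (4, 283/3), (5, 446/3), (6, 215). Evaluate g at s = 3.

52

Using the Lagrange interpolation formula with nodes 4, 5, 6:
  L_0(s) = (s - 5)(s - 6) / 2
  L_1(s) = (s - 4)(s - 6) / -1
  L_2(s) = (s - 4)(s - 5) / 2
Then g(s) = 283/3·L_0(s) + 446/3·L_1(s) + 215·L_2(s).
Expanding and collecting terms gives g(s) = 6s^2 + (1/3)s - 3.
Evaluating at s = 3: g(3) = 52.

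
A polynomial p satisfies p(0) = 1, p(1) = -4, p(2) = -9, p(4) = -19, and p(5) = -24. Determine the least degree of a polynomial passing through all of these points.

Divided differences on the nodes 0, 1, 2, 4, 5:
  order 0: 1  -4  -9  -19  -24
  order 1: -5  -5  -5  -5
  order 2: 0  0  0
  order 3: 0  0
  order 4: 0
The order-1 divided differences are all -5 (nonzero) and every higher order vanishes, so the data lies on a polynomial of degree exactly 1.

1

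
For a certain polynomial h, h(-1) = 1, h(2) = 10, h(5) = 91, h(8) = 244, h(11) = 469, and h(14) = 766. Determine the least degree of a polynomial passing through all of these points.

Forward differences of the values at t = -1, 2, 5, 8, 11, 14:
  h  : 1  10  91  244  469  766
  Δ  : 9  81  153  225  297
  Δ^2: 72  72  72  72
  Δ^3: 0  0  0
  Δ^4: 0  0
  Δ^5: 0
The second differences are constant (72) and nonzero, while all higher differences vanish, so the minimal degree is 2.

2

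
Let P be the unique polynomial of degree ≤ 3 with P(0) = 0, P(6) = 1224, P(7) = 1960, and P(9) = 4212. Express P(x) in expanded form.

Using the Lagrange interpolation formula with nodes 0, 6, 7, 9:
  L_0(x) = (x - 6)(x - 7)(x - 9) / -378
  L_1(x) = x(x - 7)(x - 9) / 18
  L_2(x) = x(x - 6)(x - 9) / -14
  L_3(x) = x(x - 6)(x - 7) / 54
Then P(x) = 0·L_0(x) + 1224·L_1(x) + 1960·L_2(x) + 4212·L_3(x).
Expanding and collecting terms gives P(x) = 6x^3 - 2x^2.
Check: P(0) = 0. ✓

P(x) = 6x^3 - 2x^2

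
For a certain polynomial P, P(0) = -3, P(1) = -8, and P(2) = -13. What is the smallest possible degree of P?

1

Forward differences of the values at t = 0, 1, 2:
  P  : -3  -8  -13
  Δ  : -5  -5
  Δ^2: 0
The first differences are constant (-5) and nonzero, while all higher differences vanish, so the minimal degree is 1.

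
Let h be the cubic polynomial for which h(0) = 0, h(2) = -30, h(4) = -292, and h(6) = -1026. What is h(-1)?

3

Write h(t) = at^3 + bt^2 + ct + d. Substituting each data point gives a linear system:
  d = 0
  8a + 4b + 2c + d = -30
  64a + 16b + 4c + d = -292
  216a + 36b + 6c + d = -1026
Solving the system yields a = -5, b = 1, c = 3, d = 0.
So h(t) = -5t³ + t² + 3t.
Then h(-1) = 3.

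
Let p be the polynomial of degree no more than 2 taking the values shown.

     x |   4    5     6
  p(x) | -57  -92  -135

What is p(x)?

p(x) = -4x^2 + x + 3

Write p(x) = ax^2 + bx + c. Substituting each data point gives a linear system:
  16a + 4b + c = -57
  25a + 5b + c = -92
  36a + 6b + c = -135
Solving the system yields a = -4, b = 1, c = 3.
So p(x) = -4x^2 + x + 3.
Check: p(5) = -92. ✓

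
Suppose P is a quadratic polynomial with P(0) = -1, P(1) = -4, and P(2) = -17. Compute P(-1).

-8

Forward differences of the values at t = 0, 1, 2:
  P  : -1  -4  -17
  Δ  : -3  -13
  Δ^2: -10
The second differences are constant, confirming degree 2.
Interpolating (Newton forward form) and evaluating at t = -1 gives P(-1) = -8.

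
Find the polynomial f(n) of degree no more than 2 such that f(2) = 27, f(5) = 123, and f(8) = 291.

f(n) = 4n^2 + 4n + 3

Write f(n) = an^2 + bn + c. Substituting each data point gives a linear system:
  4a + 2b + c = 27
  25a + 5b + c = 123
  64a + 8b + c = 291
Solving the system yields a = 4, b = 4, c = 3.
So f(n) = 4n² + 4n + 3.
Check: f(5) = 123. ✓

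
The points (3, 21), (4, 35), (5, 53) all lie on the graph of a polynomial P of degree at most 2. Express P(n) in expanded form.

Write P(n) = an^2 + bn + c. Substituting each data point gives a linear system:
  9a + 3b + c = 21
  16a + 4b + c = 35
  25a + 5b + c = 53
Solving the system yields a = 2, b = 0, c = 3.
So P(n) = 2n² + 3.
Check: P(3) = 21. ✓

P(n) = 2n^2 + 3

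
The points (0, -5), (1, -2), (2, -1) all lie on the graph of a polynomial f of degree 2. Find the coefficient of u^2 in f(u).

-1

Write f(u) = au^2 + bu + c. Substituting each data point gives a linear system:
  c = -5
  a + b + c = -2
  4a + 2b + c = -1
Solving the system yields a = -1, b = 4, c = -5.
So f(u) = -u^2 + 4u - 5.
The leading coefficient is -1.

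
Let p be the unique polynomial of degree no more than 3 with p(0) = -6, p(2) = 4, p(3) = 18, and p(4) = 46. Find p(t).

Write p(t) = at^3 + bt^2 + ct + d. Substituting each data point gives a linear system:
  d = -6
  8a + 4b + 2c + d = 4
  27a + 9b + 3c + d = 18
  64a + 16b + 4c + d = 46
Solving the system yields a = 1, b = -2, c = 5, d = -6.
So p(t) = t³ - 2t² + 5t - 6.
Check: p(3) = 18. ✓

p(t) = t^3 - 2t^2 + 5t - 6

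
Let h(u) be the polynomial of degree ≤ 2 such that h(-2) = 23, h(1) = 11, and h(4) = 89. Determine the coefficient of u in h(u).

1

Write h(u) = au^2 + bu + c. Substituting each data point gives a linear system:
  4a - 2b + c = 23
  a + b + c = 11
  16a + 4b + c = 89
Solving the system yields a = 5, b = 1, c = 5.
So h(u) = 5u² + u + 5.
The coefficient of u is 1.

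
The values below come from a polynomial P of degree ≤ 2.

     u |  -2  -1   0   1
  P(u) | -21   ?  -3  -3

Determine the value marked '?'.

The 3 known points determine the degree-2 polynomial uniquely.
Write P(u) = au^2 + bu + c. Substituting each data point gives a linear system:
  4a - 2b + c = -21
  c = -3
  a + b + c = -3
Solving the system yields a = -3, b = 3, c = -3.
So P(u) = -3u² + 3u - 3.
Then P(-1) = -9.

-9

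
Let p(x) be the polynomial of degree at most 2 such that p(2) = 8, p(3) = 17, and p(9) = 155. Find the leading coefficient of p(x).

Write p(x) = ax^2 + bx + c. Substituting each data point gives a linear system:
  4a + 2b + c = 8
  9a + 3b + c = 17
  81a + 9b + c = 155
Solving the system yields a = 2, b = -1, c = 2.
So p(x) = 2x^2 - x + 2.
The leading coefficient is 2.

2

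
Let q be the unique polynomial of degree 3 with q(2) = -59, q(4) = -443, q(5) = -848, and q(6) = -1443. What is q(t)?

q(t) = -6t^3 - 5t^2 + 6t - 3

Using the Lagrange interpolation formula with nodes 2, 4, 5, 6:
  L_0(t) = (t - 4)(t - 5)(t - 6) / -24
  L_1(t) = (t - 2)(t - 5)(t - 6) / 4
  L_2(t) = (t - 2)(t - 4)(t - 6) / -3
  L_3(t) = (t - 2)(t - 4)(t - 5) / 8
Then q(t) = -59·L_0(t) - 443·L_1(t) - 848·L_2(t) - 1443·L_3(t).
Expanding and collecting terms gives q(t) = -6t³ - 5t² + 6t - 3.
Check: q(4) = -443. ✓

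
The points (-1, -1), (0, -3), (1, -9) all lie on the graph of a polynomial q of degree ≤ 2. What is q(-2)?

-3

Using the Lagrange interpolation formula with nodes -1, 0, 1:
  L_0(u) = u(u - 1) / 2
  L_1(u) = (u + 1)(u - 1) / -1
  L_2(u) = (u + 1)u / 2
Then q(u) = -1·L_0(u) - 3·L_1(u) - 9·L_2(u).
Expanding and collecting terms gives q(u) = -2u^2 - 4u - 3.
Evaluating at u = -2: q(-2) = -3.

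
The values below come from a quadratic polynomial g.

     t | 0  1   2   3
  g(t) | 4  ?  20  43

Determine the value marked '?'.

On equispaced nodes a degree-2 polynomial has vanishing third forward difference, so
  - g(0) + 3·g(1) - 3·g(2) + g(3) = 0.
Substituting the known values and solving for g(1):
  3·g(1) = 21
  g(1) = 7.

7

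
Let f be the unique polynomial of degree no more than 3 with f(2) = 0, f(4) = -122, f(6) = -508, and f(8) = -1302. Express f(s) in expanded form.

Write f(s) = as^3 + bs^2 + cs + d. Substituting each data point gives a linear system:
  8a + 4b + 2c + d = 0
  64a + 16b + 4c + d = -122
  216a + 36b + 6c + d = -508
  512a + 64b + 8c + d = -1302
Solving the system yields a = -3, b = 3, c = 5, d = 2.
So f(s) = -3s^3 + 3s^2 + 5s + 2.
Check: f(6) = -508. ✓

f(s) = -3s^3 + 3s^2 + 5s + 2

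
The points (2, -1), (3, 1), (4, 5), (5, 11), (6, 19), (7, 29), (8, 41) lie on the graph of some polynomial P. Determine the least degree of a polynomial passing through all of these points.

Forward differences of the values at x = 2, 3, 4, 5, 6, 7, 8:
  P  : -1  1  5  11  19  29  41
  Δ  : 2  4  6  8  10  12
  Δ^2: 2  2  2  2  2
  Δ^3: 0  0  0  0
  Δ^4: 0  0  0
  Δ^5: 0  0
  Δ^6: 0
The second differences are constant (2) and nonzero, while all higher differences vanish, so the minimal degree is 2.

2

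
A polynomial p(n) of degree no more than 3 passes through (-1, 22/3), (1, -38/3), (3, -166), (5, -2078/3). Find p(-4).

937/3

Forward differences of the values at n = -1, 1, 3, 5:
  p  : 22/3  -38/3  -166  -2078/3
  Δ  : -20  -460/3  -1580/3
  Δ^2: -400/3  -1120/3
  Δ^3: -240
The third differences are constant, confirming degree 3.
Interpolating (Newton forward form) and evaluating at n = -4 gives p(-4) = 937/3.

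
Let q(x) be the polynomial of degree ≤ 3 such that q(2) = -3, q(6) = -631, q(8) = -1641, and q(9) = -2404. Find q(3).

-46

Using the Lagrange interpolation formula with nodes 2, 6, 8, 9:
  L_0(x) = (x - 6)(x - 8)(x - 9) / -168
  L_1(x) = (x - 2)(x - 8)(x - 9) / 24
  L_2(x) = (x - 2)(x - 6)(x - 9) / -12
  L_3(x) = (x - 2)(x - 6)(x - 8) / 21
Then q(x) = -3·L_0(x) - 631·L_1(x) - 1641·L_2(x) - 2404·L_3(x).
Expanding and collecting terms gives q(x) = -4x³ + 6x² + 3x - 1.
Evaluating at x = 3: q(3) = -46.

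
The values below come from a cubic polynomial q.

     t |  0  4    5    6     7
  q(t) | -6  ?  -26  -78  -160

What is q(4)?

2

The 4 known points determine the degree-3 polynomial uniquely.
Write q(t) = at^3 + bt^2 + ct + d. Substituting each data point gives a linear system:
  d = -6
  125a + 25b + 5c + d = -26
  216a + 36b + 6c + d = -78
  343a + 49b + 7c + d = -160
Solving the system yields a = -1, b = 3, c = 6, d = -6.
So q(t) = -t³ + 3t² + 6t - 6.
Then q(4) = 2.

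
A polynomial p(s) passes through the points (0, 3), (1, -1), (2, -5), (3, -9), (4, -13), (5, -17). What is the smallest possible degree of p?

Forward differences of the values at s = 0, 1, 2, 3, 4, 5:
  p  : 3  -1  -5  -9  -13  -17
  Δ  : -4  -4  -4  -4  -4
  Δ^2: 0  0  0  0
  Δ^3: 0  0  0
  Δ^4: 0  0
  Δ^5: 0
The first differences are constant (-4) and nonzero, while all higher differences vanish, so the minimal degree is 1.

1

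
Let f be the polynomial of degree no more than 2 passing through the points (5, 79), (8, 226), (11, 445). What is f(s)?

f(s) = 4s^2 - 3s - 6

Using the Lagrange interpolation formula with nodes 5, 8, 11:
  L_0(s) = (s - 8)(s - 11) / 18
  L_1(s) = (s - 5)(s - 11) / -9
  L_2(s) = (s - 5)(s - 8) / 18
Then f(s) = 79·L_0(s) + 226·L_1(s) + 445·L_2(s).
Expanding and collecting terms gives f(s) = 4s^2 - 3s - 6.
Check: f(8) = 226. ✓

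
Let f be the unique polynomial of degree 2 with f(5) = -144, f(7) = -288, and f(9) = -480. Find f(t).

f(t) = -6t^2 + 6

Write f(t) = at^2 + bt + c. Substituting each data point gives a linear system:
  25a + 5b + c = -144
  49a + 7b + c = -288
  81a + 9b + c = -480
Solving the system yields a = -6, b = 0, c = 6.
So f(t) = -6t² + 6.
Check: f(5) = -144. ✓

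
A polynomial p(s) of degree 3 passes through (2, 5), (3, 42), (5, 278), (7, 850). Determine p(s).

Write p(s) = as^3 + bs^2 + cs + d. Substituting each data point gives a linear system:
  8a + 4b + 2c + d = 5
  27a + 9b + 3c + d = 42
  125a + 25b + 5c + d = 278
  343a + 49b + 7c + d = 850
Solving the system yields a = 3, b = -3, c = -5, d = 3.
So p(s) = 3s^3 - 3s^2 - 5s + 3.
Check: p(2) = 5. ✓

p(s) = 3s^3 - 3s^2 - 5s + 3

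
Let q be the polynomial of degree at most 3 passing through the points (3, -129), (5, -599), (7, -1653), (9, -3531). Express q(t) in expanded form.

q(t) = -5t^3 + 2t^2 - 6t + 6

Using the Lagrange interpolation formula with nodes 3, 5, 7, 9:
  L_0(t) = (t - 5)(t - 7)(t - 9) / -48
  L_1(t) = (t - 3)(t - 7)(t - 9) / 16
  L_2(t) = (t - 3)(t - 5)(t - 9) / -16
  L_3(t) = (t - 3)(t - 5)(t - 7) / 48
Then q(t) = -129·L_0(t) - 599·L_1(t) - 1653·L_2(t) - 3531·L_3(t).
Expanding and collecting terms gives q(t) = -5t³ + 2t² - 6t + 6.
Check: q(5) = -599. ✓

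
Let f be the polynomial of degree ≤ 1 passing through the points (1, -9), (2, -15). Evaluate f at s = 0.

Using the Lagrange interpolation formula with nodes 1, 2:
  L_0(s) = (s - 2) / -1
  L_1(s) = (s - 1) / 1
Then f(s) = -9·L_0(s) - 15·L_1(s).
Expanding and collecting terms gives f(s) = -6s - 3.
Evaluating at s = 0: f(0) = -3.

-3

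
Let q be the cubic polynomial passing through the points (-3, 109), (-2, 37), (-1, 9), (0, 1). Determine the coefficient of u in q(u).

-6

Write q(u) = au^3 + bu^2 + cu + d. Substituting each data point gives a linear system:
  -27a + 9b - 3c + d = 109
  -8a + 4b - 2c + d = 37
  -a + b - c + d = 9
  d = 1
Solving the system yields a = -4, b = -2, c = -6, d = 1.
So q(u) = -4u³ - 2u² - 6u + 1.
The coefficient of u is -6.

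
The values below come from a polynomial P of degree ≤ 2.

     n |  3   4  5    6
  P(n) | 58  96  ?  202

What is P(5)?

144

The 3 known points determine the degree-2 polynomial uniquely.
Write P(n) = an^2 + bn + c. Substituting each data point gives a linear system:
  9a + 3b + c = 58
  16a + 4b + c = 96
  36a + 6b + c = 202
Solving the system yields a = 5, b = 3, c = 4.
So P(n) = 5n^2 + 3n + 4.
Then P(5) = 144.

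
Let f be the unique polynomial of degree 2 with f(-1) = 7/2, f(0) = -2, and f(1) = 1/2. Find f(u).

f(u) = 4u^2 - (3/2)u - 2

Using the Lagrange interpolation formula with nodes -1, 0, 1:
  L_0(u) = u(u - 1) / 2
  L_1(u) = (u + 1)(u - 1) / -1
  L_2(u) = (u + 1)u / 2
Then f(u) = 7/2·L_0(u) - 2·L_1(u) + 1/2·L_2(u).
Expanding and collecting terms gives f(u) = 4u² - (3/2)u - 2.
Check: f(0) = -2. ✓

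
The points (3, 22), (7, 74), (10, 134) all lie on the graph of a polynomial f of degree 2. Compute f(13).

212

Using the Lagrange interpolation formula with nodes 3, 7, 10:
  L_0(u) = (u - 7)(u - 10) / 28
  L_1(u) = (u - 3)(u - 10) / -12
  L_2(u) = (u - 3)(u - 7) / 21
Then f(u) = 22·L_0(u) + 74·L_1(u) + 134·L_2(u).
Expanding and collecting terms gives f(u) = u² + 3u + 4.
Evaluating at u = 13: f(13) = 212.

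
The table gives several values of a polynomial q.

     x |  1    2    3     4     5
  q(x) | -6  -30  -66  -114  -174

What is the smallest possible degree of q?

Forward differences of the values at x = 1, 2, 3, 4, 5:
  q  : -6  -30  -66  -114  -174
  Δ  : -24  -36  -48  -60
  Δ^2: -12  -12  -12
  Δ^3: 0  0
  Δ^4: 0
The second differences are constant (-12) and nonzero, while all higher differences vanish, so the minimal degree is 2.

2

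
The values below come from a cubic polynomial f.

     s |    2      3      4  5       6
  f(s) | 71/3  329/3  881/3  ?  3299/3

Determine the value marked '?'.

1835/3

On equispaced nodes a degree-3 polynomial has vanishing fourth forward difference, so
  f(2) - 4·f(3) + 6·f(4) - 4·f(5) + f(6) = 0.
Substituting the known values and solving for f(5):
  -4·f(5) = -7340/3
  f(5) = 1835/3.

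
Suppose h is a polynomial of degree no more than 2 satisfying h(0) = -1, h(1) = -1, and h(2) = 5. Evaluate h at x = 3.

17

Using the Lagrange interpolation formula with nodes 0, 1, 2:
  L_0(x) = (x - 1)(x - 2) / 2
  L_1(x) = x(x - 2) / -1
  L_2(x) = x(x - 1) / 2
Then h(x) = -1·L_0(x) - 1·L_1(x) + 5·L_2(x).
Expanding and collecting terms gives h(x) = 3x^2 - 3x - 1.
Evaluating at x = 3: h(3) = 17.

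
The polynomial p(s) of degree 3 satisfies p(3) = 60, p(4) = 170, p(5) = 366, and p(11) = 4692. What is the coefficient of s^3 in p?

4

Write p(s) = as^3 + bs^2 + cs + d. Substituting each data point gives a linear system:
  27a + 9b + 3c + d = 60
  64a + 16b + 4c + d = 170
  125a + 25b + 5c + d = 366
  1331a + 121b + 11c + d = 4692
Solving the system yields a = 4, b = -5, c = -3, d = 6.
So p(s) = 4s^3 - 5s^2 - 3s + 6.
The leading coefficient is 4.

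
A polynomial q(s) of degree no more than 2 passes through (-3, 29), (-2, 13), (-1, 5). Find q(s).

q(s) = 4s^2 + 4s + 5

Write q(s) = as^2 + bs + c. Substituting each data point gives a linear system:
  9a - 3b + c = 29
  4a - 2b + c = 13
  a - b + c = 5
Solving the system yields a = 4, b = 4, c = 5.
So q(s) = 4s^2 + 4s + 5.
Check: q(-1) = 5. ✓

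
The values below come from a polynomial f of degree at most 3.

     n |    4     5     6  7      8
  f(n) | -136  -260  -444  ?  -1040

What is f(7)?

-700

On equispaced nodes a degree-3 polynomial has vanishing fourth forward difference, so
  f(4) - 4·f(5) + 6·f(6) - 4·f(7) + f(8) = 0.
Substituting the known values and solving for f(7):
  -4·f(7) = 2800
  f(7) = -700.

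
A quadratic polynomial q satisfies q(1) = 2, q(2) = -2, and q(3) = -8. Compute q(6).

-38

Write q(u) = au^2 + bu + c. Substituting each data point gives a linear system:
  a + b + c = 2
  4a + 2b + c = -2
  9a + 3b + c = -8
Solving the system yields a = -1, b = -1, c = 4.
So q(u) = -u² - u + 4.
Then q(6) = -38.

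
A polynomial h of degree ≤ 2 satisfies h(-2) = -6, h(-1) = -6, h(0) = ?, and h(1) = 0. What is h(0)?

-4

The 3 known points determine the degree-2 polynomial uniquely.
Write h(u) = au^2 + bu + c. Substituting each data point gives a linear system:
  4a - 2b + c = -6
  a - b + c = -6
  a + b + c = 0
Solving the system yields a = 1, b = 3, c = -4.
So h(u) = u^2 + 3u - 4.
Then h(0) = -4.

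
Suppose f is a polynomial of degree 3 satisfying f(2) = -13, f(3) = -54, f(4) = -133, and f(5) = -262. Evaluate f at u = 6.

-453

Using the Lagrange interpolation formula with nodes 2, 3, 4, 5:
  L_0(u) = (u - 3)(u - 4)(u - 5) / -6
  L_1(u) = (u - 2)(u - 4)(u - 5) / 2
  L_2(u) = (u - 2)(u - 3)(u - 5) / -2
  L_3(u) = (u - 2)(u - 3)(u - 4) / 6
Then f(u) = -13·L_0(u) - 54·L_1(u) - 133·L_2(u) - 262·L_3(u).
Expanding and collecting terms gives f(u) = -2u^3 - u^2 + 2u + 3.
Evaluating at u = 6: f(6) = -453.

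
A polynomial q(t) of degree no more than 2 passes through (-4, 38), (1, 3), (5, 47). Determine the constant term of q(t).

Write q(t) = at^2 + bt + c. Substituting each data point gives a linear system:
  16a - 4b + c = 38
  a + b + c = 3
  25a + 5b + c = 47
Solving the system yields a = 2, b = -1, c = 2.
So q(t) = 2t^2 - t + 2.
The constant term is 2.

2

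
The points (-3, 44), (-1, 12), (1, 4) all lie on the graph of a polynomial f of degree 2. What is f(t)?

Using the Lagrange interpolation formula with nodes -3, -1, 1:
  L_0(t) = (t + 1)(t - 1) / 8
  L_1(t) = (t + 3)(t - 1) / -4
  L_2(t) = (t + 3)(t + 1) / 8
Then f(t) = 44·L_0(t) + 12·L_1(t) + 4·L_2(t).
Expanding and collecting terms gives f(t) = 3t² - 4t + 5.
Check: f(-3) = 44. ✓

f(t) = 3t^2 - 4t + 5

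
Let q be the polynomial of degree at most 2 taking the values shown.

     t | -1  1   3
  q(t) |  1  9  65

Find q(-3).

41

Forward differences of the values at t = -1, 1, 3:
  q  : 1  9  65
  Δ  : 8  56
  Δ^2: 48
The second differences are constant, confirming degree 2.
Interpolating (Newton forward form) and evaluating at t = -3 gives q(-3) = 41.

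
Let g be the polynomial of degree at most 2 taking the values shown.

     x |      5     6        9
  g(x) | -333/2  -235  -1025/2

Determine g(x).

g(x) = -6x^2 - (5/2)x - 4

Write g(x) = ax^2 + bx + c. Substituting each data point gives a linear system:
  25a + 5b + c = -333/2
  36a + 6b + c = -235
  81a + 9b + c = -1025/2
Solving the system yields a = -6, b = -5/2, c = -4.
So g(x) = -6x^2 - (5/2)x - 4.
Check: g(6) = -235. ✓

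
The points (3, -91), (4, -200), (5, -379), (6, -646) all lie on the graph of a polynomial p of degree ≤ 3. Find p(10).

-2954

Forward differences of the values at s = 3, 4, 5, 6:
  p  : -91  -200  -379  -646
  Δ  : -109  -179  -267
  Δ^2: -70  -88
  Δ^3: -18
The third differences are constant, confirming degree 3.
Interpolating (Newton forward form) and evaluating at s = 10 gives p(10) = -2954.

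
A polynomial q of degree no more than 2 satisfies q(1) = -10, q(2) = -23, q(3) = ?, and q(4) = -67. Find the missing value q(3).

-42

The 3 known points determine the degree-2 polynomial uniquely.
Write q(x) = ax^2 + bx + c. Substituting each data point gives a linear system:
  a + b + c = -10
  4a + 2b + c = -23
  16a + 4b + c = -67
Solving the system yields a = -3, b = -4, c = -3.
So q(x) = -3x^2 - 4x - 3.
Then q(3) = -42.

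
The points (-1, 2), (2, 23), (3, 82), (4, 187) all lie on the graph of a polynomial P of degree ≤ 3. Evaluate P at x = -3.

-2

Write P(x) = ax^3 + bx^2 + cx + d. Substituting each data point gives a linear system:
  -a + b - c + d = 2
  8a + 4b + 2c + d = 23
  27a + 9b + 3c + d = 82
  64a + 16b + 4c + d = 187
Solving the system yields a = 2, b = 5, c = -4, d = -5.
So P(x) = 2x³ + 5x² - 4x - 5.
Then P(-3) = -2.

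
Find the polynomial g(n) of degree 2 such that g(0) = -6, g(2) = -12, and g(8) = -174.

g(n) = -3n^2 + 3n - 6

Write g(n) = an^2 + bn + c. Substituting each data point gives a linear system:
  c = -6
  4a + 2b + c = -12
  64a + 8b + c = -174
Solving the system yields a = -3, b = 3, c = -6.
So g(n) = -3n^2 + 3n - 6.
Check: g(8) = -174. ✓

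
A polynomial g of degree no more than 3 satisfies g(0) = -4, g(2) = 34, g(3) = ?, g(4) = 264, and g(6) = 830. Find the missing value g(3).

116

The 4 known points determine the degree-3 polynomial uniquely.
Write g(s) = as^3 + bs^2 + cs + d. Substituting each data point gives a linear system:
  d = -4
  8a + 4b + 2c + d = 34
  64a + 16b + 4c + d = 264
  216a + 36b + 6c + d = 830
Solving the system yields a = 3, b = 6, c = -5, d = -4.
So g(s) = 3s^3 + 6s^2 - 5s - 4.
Then g(3) = 116.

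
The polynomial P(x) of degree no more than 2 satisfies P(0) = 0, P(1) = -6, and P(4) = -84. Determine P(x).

P(x) = -5x^2 - x

Write P(x) = ax^2 + bx + c. Substituting each data point gives a linear system:
  c = 0
  a + b + c = -6
  16a + 4b + c = -84
Solving the system yields a = -5, b = -1, c = 0.
So P(x) = -5x^2 - x.
Check: P(0) = 0. ✓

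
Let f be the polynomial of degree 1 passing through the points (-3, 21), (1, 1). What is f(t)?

f(t) = -5t + 6

Using the Lagrange interpolation formula with nodes -3, 1:
  L_0(t) = (t - 1) / -4
  L_1(t) = (t + 3) / 4
Then f(t) = 21·L_0(t) + 1·L_1(t).
Expanding and collecting terms gives f(t) = -5t + 6.
Check: f(-3) = 21. ✓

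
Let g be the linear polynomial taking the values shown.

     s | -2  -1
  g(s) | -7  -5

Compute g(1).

Using the Lagrange interpolation formula with nodes -2, -1:
  L_0(s) = (s + 1) / -1
  L_1(s) = (s + 2) / 1
Then g(s) = -7·L_0(s) - 5·L_1(s).
Expanding and collecting terms gives g(s) = 2s - 3.
Evaluating at s = 1: g(1) = -1.

-1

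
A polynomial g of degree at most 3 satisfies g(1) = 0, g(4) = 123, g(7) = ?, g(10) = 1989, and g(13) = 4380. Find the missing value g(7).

On equispaced nodes a degree-3 polynomial has vanishing fourth forward difference, so
  g(1) - 4·g(4) + 6·g(7) - 4·g(10) + g(13) = 0.
Substituting the known values and solving for g(7):
  6·g(7) = 4068
  g(7) = 678.

678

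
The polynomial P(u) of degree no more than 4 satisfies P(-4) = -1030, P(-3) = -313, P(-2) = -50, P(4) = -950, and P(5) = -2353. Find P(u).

P(u) = -4u^4 + u^3 + 2u^2 - 6u + 2

Write P(u) = au^4 + bu^3 + cu^2 + du + e. Substituting each data point gives a linear system:
  256a - 64b + 16c - 4d + e = -1030
  81a - 27b + 9c - 3d + e = -313
  16a - 8b + 4c - 2d + e = -50
  256a + 64b + 16c + 4d + e = -950
  625a + 125b + 25c + 5d + e = -2353
Solving the system yields a = -4, b = 1, c = 2, d = -6, e = 2.
So P(u) = -4u^4 + u^3 + 2u^2 - 6u + 2.
Check: P(5) = -2353. ✓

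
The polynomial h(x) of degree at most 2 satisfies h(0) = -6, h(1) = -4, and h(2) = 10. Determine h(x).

Using the Lagrange interpolation formula with nodes 0, 1, 2:
  L_0(x) = (x - 1)(x - 2) / 2
  L_1(x) = x(x - 2) / -1
  L_2(x) = x(x - 1) / 2
Then h(x) = -6·L_0(x) - 4·L_1(x) + 10·L_2(x).
Expanding and collecting terms gives h(x) = 6x^2 - 4x - 6.
Check: h(1) = -4. ✓

h(x) = 6x^2 - 4x - 6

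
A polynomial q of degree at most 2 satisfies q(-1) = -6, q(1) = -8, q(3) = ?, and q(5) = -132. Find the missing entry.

-50

The 3 known points determine the degree-2 polynomial uniquely.
Write q(s) = as^2 + bs + c. Substituting each data point gives a linear system:
  a - b + c = -6
  a + b + c = -8
  25a + 5b + c = -132
Solving the system yields a = -5, b = -1, c = -2.
So q(s) = -5s² - s - 2.
Then q(3) = -50.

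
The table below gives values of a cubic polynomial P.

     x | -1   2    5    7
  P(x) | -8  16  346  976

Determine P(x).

Using the Lagrange interpolation formula with nodes -1, 2, 5, 7:
  L_0(x) = (x - 2)(x - 5)(x - 7) / -144
  L_1(x) = (x + 1)(x - 5)(x - 7) / 45
  L_2(x) = (x + 1)(x - 2)(x - 7) / -36
  L_3(x) = (x + 1)(x - 2)(x - 5) / 80
Then P(x) = -8·L_0(x) + 16·L_1(x) + 346·L_2(x) + 976·L_3(x).
Expanding and collecting terms gives P(x) = 3x^3 - x^2 - 4.
Check: P(-1) = -8. ✓

P(x) = 3x^3 - x^2 - 4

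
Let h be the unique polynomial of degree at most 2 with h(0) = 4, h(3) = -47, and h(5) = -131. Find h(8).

Using the Lagrange interpolation formula with nodes 0, 3, 5:
  L_0(s) = (s - 3)(s - 5) / 15
  L_1(s) = s(s - 5) / -6
  L_2(s) = s(s - 3) / 10
Then h(s) = 4·L_0(s) - 47·L_1(s) - 131·L_2(s).
Expanding and collecting terms gives h(s) = -5s^2 - 2s + 4.
Evaluating at s = 8: h(8) = -332.

-332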